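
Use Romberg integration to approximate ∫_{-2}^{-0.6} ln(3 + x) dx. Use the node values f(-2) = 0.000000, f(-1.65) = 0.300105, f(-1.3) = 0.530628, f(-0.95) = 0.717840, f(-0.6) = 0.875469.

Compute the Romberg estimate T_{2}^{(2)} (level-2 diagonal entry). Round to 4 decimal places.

0.7011

T_{0}^{(0)} (trapezoid, 1 panel, h=1.4000): 0.612828
T_{1}^{(0)} (trapezoid, 2 panels, h=0.7000): 0.677854
T_{2}^{(0)} (trapezoid, 4 panels, h=0.3500): 0.695208
T_{1}^{(1)} = 0.677854 + (0.677854 − 0.612828)/3 = 0.699529
T_{2}^{(1)} = 0.695208 + (0.695208 − 0.677854)/3 = 0.700993
T_{2}^{(2)} = 0.700993 + (0.700993 − 0.699529)/15 = 0.701091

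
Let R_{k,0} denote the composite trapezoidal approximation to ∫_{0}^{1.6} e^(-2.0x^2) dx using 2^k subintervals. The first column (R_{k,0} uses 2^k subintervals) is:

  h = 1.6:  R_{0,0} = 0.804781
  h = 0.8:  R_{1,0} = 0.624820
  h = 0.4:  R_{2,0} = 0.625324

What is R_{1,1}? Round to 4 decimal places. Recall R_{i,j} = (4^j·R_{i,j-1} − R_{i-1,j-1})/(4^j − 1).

R_{1,1} = (4·0.624820 − 0.804781) / 3 = 0.564833

0.5648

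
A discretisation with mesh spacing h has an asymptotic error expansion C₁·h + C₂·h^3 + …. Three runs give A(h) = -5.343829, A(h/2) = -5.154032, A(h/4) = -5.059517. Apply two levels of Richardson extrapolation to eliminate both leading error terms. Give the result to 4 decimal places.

-4.9651

First eliminate the h term (factor 2^1 = 2):
  B₁ = (2·(-5.154032) − (-5.343829))/1 = -4.964235
  B₂ = (2·(-5.059517) − (-5.154032))/1 = -4.965002
Then eliminate the h^3 term (factor 2^3 = 8):
  (8·(-4.965002) − (-4.964235))/7 = -4.965112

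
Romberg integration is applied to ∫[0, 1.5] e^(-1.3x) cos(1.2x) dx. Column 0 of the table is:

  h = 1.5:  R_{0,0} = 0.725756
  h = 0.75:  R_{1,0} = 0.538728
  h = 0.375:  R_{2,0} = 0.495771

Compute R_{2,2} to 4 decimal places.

R_{1,1} = 0.538728 + (0.538728 − 0.725756)/3 = 0.476385
R_{2,1} = 0.495771 + (0.495771 − 0.538728)/3 = 0.481452
R_{2,2} = 0.481452 + (0.481452 − 0.476385)/15 = 0.481790
(Column j=1 coincides with Simpson's rule on the same nodes.)

0.4818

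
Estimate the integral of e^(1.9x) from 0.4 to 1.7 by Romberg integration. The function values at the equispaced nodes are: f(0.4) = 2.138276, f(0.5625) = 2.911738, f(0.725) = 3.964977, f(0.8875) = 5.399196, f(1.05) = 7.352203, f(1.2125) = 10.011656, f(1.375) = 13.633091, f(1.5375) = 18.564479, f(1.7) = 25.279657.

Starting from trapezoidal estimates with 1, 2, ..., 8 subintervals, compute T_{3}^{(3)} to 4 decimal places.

12.1797

T_{0}^{(0)} (trapezoid, 1 panel, h=1.3000): 17.821656
T_{1}^{(0)} (trapezoid, 2 panels, h=0.6500): 13.689760
T_{2}^{(0)} (trapezoid, 4 panels, h=0.3250): 12.564252
T_{3}^{(0)} (trapezoid, 8 panels, h=0.1625): 12.276275
T_{1}^{(1)} = 13.689760 + (13.689760 − 17.821656)/3 = 12.312461
T_{2}^{(1)} = 12.564252 + (12.564252 − 13.689760)/3 = 12.189083
T_{3}^{(1)} = 12.276275 + (12.276275 − 12.564252)/3 = 12.180283
T_{2}^{(2)} = 12.189083 + (12.189083 − 12.312461)/15 = 12.180858
T_{3}^{(2)} = 12.180283 + (12.180283 − 12.189083)/15 = 12.179696
T_{3}^{(3)} = 12.179696 + (12.179696 − 12.180858)/63 = 12.179678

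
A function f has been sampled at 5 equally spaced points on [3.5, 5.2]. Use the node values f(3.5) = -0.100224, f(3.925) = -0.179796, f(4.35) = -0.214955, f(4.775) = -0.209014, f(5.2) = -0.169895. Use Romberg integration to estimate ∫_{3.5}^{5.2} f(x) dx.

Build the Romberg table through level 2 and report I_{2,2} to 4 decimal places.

I_{0,0} (trapezoid, 1 panel, h=1.7000): -0.229601
I_{1,0} (trapezoid, 2 panels, h=0.8500): -0.297512
I_{2,0} (trapezoid, 4 panels, h=0.4250): -0.314000
I_{1,1} = -0.297512 + (-0.297512 − (-0.229601))/3 = -0.320149
I_{2,1} = -0.314000 + (-0.314000 − (-0.297512))/3 = -0.319496
I_{2,2} = -0.319496 + (-0.319496 − (-0.320149))/15 = -0.319452

-0.3195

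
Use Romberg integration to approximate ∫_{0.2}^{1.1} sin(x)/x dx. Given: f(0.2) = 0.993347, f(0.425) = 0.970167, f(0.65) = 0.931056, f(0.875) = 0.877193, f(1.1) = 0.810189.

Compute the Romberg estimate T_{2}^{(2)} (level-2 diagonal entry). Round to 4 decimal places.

T_{0}^{(0)} (trapezoid, 1 panel, h=0.9000): 0.811591
T_{1}^{(0)} (trapezoid, 2 panels, h=0.4500): 0.824771
T_{2}^{(0)} (trapezoid, 4 panels, h=0.2250): 0.828041
T_{1}^{(1)} = 0.824771 + (0.824771 − 0.811591)/3 = 0.829164
T_{2}^{(1)} = 0.828041 + (0.828041 − 0.824771)/3 = 0.829131
T_{2}^{(2)} = 0.829131 + (0.829131 − 0.829164)/15 = 0.829129

0.8291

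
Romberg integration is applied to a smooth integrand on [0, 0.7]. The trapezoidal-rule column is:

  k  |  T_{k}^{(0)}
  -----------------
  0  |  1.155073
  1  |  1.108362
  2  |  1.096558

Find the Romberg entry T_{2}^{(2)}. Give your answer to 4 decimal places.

T_{1}^{(1)} = 1.108362 + (1.108362 − 1.155073)/3 = 1.092792
T_{2}^{(1)} = (4·1.096558 − 1.108362) / 3 = 1.092623
T_{2}^{(2)} = (16·1.092623 − 1.092792) / 15 = 1.092612
(Column j=1 coincides with Simpson's rule on the same nodes.)

1.0926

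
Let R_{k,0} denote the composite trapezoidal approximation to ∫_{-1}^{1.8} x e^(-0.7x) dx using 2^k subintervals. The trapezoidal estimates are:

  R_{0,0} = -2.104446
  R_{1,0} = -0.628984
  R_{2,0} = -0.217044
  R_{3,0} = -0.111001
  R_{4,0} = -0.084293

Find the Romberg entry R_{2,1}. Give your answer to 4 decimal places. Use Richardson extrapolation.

-0.0797

R_{2,1} = -0.217044 + (-0.217044 − (-0.628984))/3 = -0.079731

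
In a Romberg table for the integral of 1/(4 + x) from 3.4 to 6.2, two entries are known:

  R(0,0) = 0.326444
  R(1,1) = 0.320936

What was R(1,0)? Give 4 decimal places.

From R(1,1) = (4·R(1,0) − R(0,0))/3, solve for R(1,0):
4·R(1,0) = 3·0.320936 + 0.326444 = 1.289252
R(1,0) = 0.322313

0.3223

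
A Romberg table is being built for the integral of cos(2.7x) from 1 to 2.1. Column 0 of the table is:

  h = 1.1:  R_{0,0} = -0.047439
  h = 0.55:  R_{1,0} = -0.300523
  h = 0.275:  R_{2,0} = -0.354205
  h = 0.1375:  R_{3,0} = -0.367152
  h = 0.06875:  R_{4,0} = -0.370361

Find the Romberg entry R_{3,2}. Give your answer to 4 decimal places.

-0.3714

R_{2,1} = -0.354205 + (-0.354205 − (-0.300523))/3 = -0.372099
R_{3,1} = (4·(-0.367152) − (-0.354205)) / 3 = -0.371468
R_{3,2} = -0.371468 + (-0.371468 − (-0.372099))/15 = -0.371426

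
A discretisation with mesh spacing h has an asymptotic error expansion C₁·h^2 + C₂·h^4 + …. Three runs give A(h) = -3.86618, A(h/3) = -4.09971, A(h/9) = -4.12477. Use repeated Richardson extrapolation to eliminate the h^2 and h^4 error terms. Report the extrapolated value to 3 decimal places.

-4.128

First eliminate the h^2 term (factor 3^2 = 9):
  B₁ = (9·(-4.09971) − (-3.86618))/8 = -4.12890
  B₂ = (9·(-4.12477) − (-4.09971))/8 = -4.12790
Then eliminate the h^4 term (factor 3^4 = 81):
  (81·(-4.12790) − (-4.12890))/80 = -4.12789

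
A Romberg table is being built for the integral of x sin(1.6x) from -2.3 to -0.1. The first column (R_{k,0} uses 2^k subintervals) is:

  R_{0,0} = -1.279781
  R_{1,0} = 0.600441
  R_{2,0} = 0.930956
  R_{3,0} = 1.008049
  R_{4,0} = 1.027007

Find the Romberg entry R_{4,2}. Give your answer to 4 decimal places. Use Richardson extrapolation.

R_{3,1} = 1.008049 + (1.008049 − 0.930956)/3 = 1.033747
R_{4,1} = 1.027007 + (1.027007 − 1.008049)/3 = 1.033326
R_{4,2} = 1.033326 + (1.033326 − 1.033747)/15 = 1.033298

1.0333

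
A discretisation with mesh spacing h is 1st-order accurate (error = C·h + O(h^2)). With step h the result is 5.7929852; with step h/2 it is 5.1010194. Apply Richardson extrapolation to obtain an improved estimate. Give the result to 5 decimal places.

4.40905

Extrapolated value = (2·A(h/2) − A(h)) / (2 − 1)
= (2·5.1010194 − 5.7929852) / 1
= 4.4090536 / 1 = 4.4090536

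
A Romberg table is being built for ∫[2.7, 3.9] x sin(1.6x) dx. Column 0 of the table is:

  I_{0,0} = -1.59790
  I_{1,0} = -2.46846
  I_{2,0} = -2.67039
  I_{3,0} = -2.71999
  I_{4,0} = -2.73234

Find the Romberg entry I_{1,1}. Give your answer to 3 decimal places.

-2.759

Richardson extrapolation on the trapezoidal column (denominator 4−1=3):
I_{1,1} = (4·(-2.46846) − (-1.59790)) / 3 = -2.75865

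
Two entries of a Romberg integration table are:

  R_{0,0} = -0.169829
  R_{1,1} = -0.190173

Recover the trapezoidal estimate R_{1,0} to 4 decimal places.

From R_{1,1} = (4·R_{1,0} − R_{0,0})/3, solve for R_{1,0}:
4·R_{1,0} = 3·(-0.190173) + (-0.169829) = -0.740348
R_{1,0} = -0.185087

-0.1851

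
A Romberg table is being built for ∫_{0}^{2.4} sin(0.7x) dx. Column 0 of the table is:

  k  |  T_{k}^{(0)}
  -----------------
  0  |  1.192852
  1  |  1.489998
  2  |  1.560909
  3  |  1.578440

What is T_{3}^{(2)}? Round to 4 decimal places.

1.5843

Richardson extrapolation on the trapezoidal column (denominator 4−1=3):
T_{2}^{(1)} = 1.560909 + (1.560909 − 1.489998)/3 = 1.584546
T_{3}^{(1)} = 1.578440 + (1.578440 − 1.560909)/3 = 1.584284
T_{3}^{(2)} = (16·1.584284 − 1.584546) / 15 = 1.584267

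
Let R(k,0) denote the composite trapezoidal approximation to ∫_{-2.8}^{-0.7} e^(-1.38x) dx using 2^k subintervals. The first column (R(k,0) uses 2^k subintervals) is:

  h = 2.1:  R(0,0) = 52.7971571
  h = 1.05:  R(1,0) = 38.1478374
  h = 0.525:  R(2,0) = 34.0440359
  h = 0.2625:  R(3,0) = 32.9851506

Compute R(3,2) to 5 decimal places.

32.62926

Richardson extrapolation on the trapezoidal column (denominator 4−1=3):
R(2,1) = (4·34.0440359 − 38.1478374) / 3 = 32.6761021
R(3,1) = (4·32.9851506 − 34.0440359) / 3 = 32.6321888
R(3,2) = 32.6321888 + (32.6321888 − 32.6761021)/15 = 32.6292612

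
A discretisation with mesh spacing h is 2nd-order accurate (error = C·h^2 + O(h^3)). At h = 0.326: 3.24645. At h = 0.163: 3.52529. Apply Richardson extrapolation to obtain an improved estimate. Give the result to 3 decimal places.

Extrapolated value = (4·A(h/2) − A(h)) / (4 − 1)
= (4·3.52529 − 3.24645) / 3
= 10.85471 / 3 = 3.61824

3.618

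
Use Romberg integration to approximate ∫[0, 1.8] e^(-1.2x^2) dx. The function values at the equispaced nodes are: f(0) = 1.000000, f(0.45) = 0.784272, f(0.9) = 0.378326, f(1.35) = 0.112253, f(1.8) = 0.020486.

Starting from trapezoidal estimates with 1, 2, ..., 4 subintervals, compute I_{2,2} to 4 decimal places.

I_{0,0} (trapezoid, 1 panel, h=1.8000): 0.918437
I_{1,0} (trapezoid, 2 panels, h=0.9000): 0.799712
I_{2,0} (trapezoid, 4 panels, h=0.4500): 0.803292
I_{1,1} = 0.799712 + (0.799712 − 0.918437)/3 = 0.760137
I_{2,1} = 0.803292 + (0.803292 − 0.799712)/3 = 0.804485
I_{2,2} = 0.804485 + (0.804485 − 0.760137)/15 = 0.807442

0.8074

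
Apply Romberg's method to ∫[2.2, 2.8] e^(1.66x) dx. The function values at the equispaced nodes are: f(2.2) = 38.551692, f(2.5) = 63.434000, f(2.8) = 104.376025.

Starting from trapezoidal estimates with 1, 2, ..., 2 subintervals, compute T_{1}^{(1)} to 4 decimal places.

39.6664

T_{0}^{(0)} (trapezoid, 1 panel, h=0.6000): 42.878315
T_{1}^{(0)} (trapezoid, 2 panels, h=0.3000): 40.469358
T_{1}^{(1)} = 40.469358 + (40.469358 − 42.878315)/3 = 39.666372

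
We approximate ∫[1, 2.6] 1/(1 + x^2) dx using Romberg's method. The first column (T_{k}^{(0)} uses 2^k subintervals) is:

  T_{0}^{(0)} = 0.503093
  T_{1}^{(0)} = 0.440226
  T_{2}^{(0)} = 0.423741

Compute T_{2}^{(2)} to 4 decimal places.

0.4182

T_{1}^{(1)} = 0.440226 + (0.440226 − 0.503093)/3 = 0.419270
T_{2}^{(1)} = 0.423741 + (0.423741 − 0.440226)/3 = 0.418246
T_{2}^{(2)} = 0.418246 + (0.418246 − 0.419270)/15 = 0.418178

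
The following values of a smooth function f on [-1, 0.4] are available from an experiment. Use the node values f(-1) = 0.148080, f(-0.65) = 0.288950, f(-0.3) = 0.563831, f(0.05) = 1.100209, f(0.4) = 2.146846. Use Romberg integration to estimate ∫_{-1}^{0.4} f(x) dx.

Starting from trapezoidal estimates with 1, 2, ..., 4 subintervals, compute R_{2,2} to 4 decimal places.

R_{0,0} (trapezoid, 1 panel, h=1.4000): 1.606448
R_{1,0} (trapezoid, 2 panels, h=0.7000): 1.197906
R_{2,0} (trapezoid, 4 panels, h=0.3500): 1.085159
R_{1,1} = 1.197906 + (1.197906 − 1.606448)/3 = 1.061725
R_{2,1} = 1.085159 + (1.085159 − 1.197906)/3 = 1.047577
R_{2,2} = 1.047577 + (1.047577 − 1.061725)/15 = 1.046634

1.0466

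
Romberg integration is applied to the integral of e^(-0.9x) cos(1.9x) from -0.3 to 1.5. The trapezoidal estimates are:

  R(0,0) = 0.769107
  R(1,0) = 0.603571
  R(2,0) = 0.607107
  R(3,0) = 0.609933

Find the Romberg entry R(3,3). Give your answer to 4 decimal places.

R(1,1) = (4·0.603571 − 0.769107) / 3 = 0.548392
R(2,1) = 0.607107 + (0.607107 − 0.603571)/3 = 0.608286
R(3,1) = 0.609933 + (0.609933 − 0.607107)/3 = 0.610875
R(2,2) = 0.608286 + (0.608286 − 0.548392)/15 = 0.612279
R(3,2) = 0.610875 + (0.610875 − 0.608286)/15 = 0.611048
R(3,3) = (64·0.611048 − 0.612279) / 63 = 0.611028

0.6110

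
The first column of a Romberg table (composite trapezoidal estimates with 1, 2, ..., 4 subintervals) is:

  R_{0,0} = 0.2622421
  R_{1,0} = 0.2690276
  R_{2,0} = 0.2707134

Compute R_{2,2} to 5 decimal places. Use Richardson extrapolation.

0.27127

Richardson extrapolation on the trapezoidal column (denominator 4−1=3):
R_{1,1} = (4·0.2690276 − 0.2622421) / 3 = 0.2712894
R_{2,1} = (4·0.2707134 − 0.2690276) / 3 = 0.2712753
R_{2,2} = 0.2712753 + (0.2712753 − 0.2712894)/15 = 0.2712744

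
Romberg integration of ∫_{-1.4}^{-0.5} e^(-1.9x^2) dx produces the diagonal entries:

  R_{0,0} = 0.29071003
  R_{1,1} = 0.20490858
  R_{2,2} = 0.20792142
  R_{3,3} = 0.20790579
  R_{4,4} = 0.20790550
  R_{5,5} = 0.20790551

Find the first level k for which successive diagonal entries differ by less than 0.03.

k = 2

|R_{1,1} − R_{0,0}| = 0.08580145 ≥ 0.03
|R_{2,2} − R_{1,1}| = 0.00301284 < 0.03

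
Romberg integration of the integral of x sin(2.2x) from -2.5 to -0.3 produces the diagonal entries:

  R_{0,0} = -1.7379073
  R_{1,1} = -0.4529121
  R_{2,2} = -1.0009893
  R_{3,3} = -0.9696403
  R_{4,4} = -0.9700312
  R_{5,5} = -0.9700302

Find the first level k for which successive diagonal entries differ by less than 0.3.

k = 3

|R_{1,1} − R_{0,0}| = 1.2849952 ≥ 0.3
|R_{2,2} − R_{1,1}| = 0.5480772 ≥ 0.3
|R_{3,3} − R_{2,2}| = 0.0313490 < 0.3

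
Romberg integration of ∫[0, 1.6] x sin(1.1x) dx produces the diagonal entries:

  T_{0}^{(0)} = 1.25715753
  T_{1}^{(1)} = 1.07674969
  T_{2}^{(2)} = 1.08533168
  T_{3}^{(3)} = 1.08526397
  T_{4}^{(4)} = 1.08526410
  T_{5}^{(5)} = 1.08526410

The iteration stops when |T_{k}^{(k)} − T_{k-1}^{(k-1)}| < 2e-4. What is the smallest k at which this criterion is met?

|T_{1}^{(1)} − T_{0}^{(0)}| = 0.18040784 ≥ 2e-4
|T_{2}^{(2)} − T_{1}^{(1)}| = 0.00858199 ≥ 2e-4
|T_{3}^{(3)} − T_{2}^{(2)}| = 0.00006771 < 2e-4

k = 3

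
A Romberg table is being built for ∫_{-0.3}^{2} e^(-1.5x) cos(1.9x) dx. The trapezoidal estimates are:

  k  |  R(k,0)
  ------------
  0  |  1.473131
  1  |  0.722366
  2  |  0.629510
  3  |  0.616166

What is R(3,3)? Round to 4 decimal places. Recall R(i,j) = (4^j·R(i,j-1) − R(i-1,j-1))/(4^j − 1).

Richardson extrapolation on the trapezoidal column (denominator 4−1=3):
R(1,1) = (4·0.722366 − 1.473131) / 3 = 0.472111
R(2,1) = (4·0.629510 − 0.722366) / 3 = 0.598558
R(3,1) = (4·0.616166 − 0.629510) / 3 = 0.611718
R(2,2) = 0.598558 + (0.598558 − 0.472111)/15 = 0.606988
R(3,2) = 0.611718 + (0.611718 − 0.598558)/15 = 0.612595
R(3,3) = 0.612595 + (0.612595 − 0.606988)/63 = 0.612684

0.6127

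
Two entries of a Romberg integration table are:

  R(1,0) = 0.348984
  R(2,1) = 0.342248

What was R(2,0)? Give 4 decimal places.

0.3439

From R(2,1) = (4·R(2,0) − R(1,0))/3, solve for R(2,0):
4·R(2,0) = 3·0.342248 + 0.348984 = 1.375728
R(2,0) = 0.343932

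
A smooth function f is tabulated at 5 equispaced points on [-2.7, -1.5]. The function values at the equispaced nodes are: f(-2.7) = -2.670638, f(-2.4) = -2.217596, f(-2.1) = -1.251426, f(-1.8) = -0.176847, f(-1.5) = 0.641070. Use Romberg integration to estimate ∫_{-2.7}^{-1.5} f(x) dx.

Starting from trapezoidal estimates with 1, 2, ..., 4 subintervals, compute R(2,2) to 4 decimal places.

-1.4113

R(0,0) (trapezoid, 1 panel, h=1.2000): -1.217741
R(1,0) (trapezoid, 2 panels, h=0.6000): -1.359726
R(2,0) (trapezoid, 4 panels, h=0.3000): -1.398196
R(1,1) = -1.359726 + (-1.359726 − (-1.217741))/3 = -1.407054
R(2,1) = -1.398196 + (-1.398196 − (-1.359726))/3 = -1.411019
R(2,2) = -1.411019 + (-1.411019 − (-1.407054))/15 = -1.411283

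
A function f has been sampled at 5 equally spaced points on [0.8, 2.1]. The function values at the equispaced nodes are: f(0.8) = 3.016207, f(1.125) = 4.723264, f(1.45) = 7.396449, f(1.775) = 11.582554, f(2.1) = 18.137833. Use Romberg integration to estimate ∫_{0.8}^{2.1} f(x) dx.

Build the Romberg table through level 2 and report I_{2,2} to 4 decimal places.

I_{0,0} (trapezoid, 1 panel, h=1.3000): 13.750126
I_{1,0} (trapezoid, 2 panels, h=0.6500): 11.682755
I_{2,0} (trapezoid, 4 panels, h=0.3250): 11.140768
I_{1,1} = 11.682755 + (11.682755 − 13.750126)/3 = 10.993631
I_{2,1} = 11.140768 + (11.140768 − 11.682755)/3 = 10.960106
I_{2,2} = 10.960106 + (10.960106 − 10.993631)/15 = 10.957871

10.9579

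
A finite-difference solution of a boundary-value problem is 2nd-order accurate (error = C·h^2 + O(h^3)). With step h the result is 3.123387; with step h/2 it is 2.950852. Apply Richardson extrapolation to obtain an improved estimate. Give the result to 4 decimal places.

The leading error scales as h^2; refining by a factor of 2 reduces it by 2^2 = 4.
Extrapolated value = (4·A(h/2) − A(h)) / (4 − 1)
= (4·2.950852 − 3.123387) / 3
= 8.680021 / 3 = 2.893340

2.8933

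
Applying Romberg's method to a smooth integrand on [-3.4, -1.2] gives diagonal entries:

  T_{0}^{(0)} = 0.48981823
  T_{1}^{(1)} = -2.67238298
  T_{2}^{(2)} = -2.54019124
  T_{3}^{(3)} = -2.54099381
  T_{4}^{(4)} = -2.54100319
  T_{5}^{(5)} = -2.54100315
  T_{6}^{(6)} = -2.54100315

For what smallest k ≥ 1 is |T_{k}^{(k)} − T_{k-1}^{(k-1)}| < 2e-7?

k = 5

|T_{1}^{(1)} − T_{0}^{(0)}| = 3.16220121 ≥ 2e-7
|T_{2}^{(2)} − T_{1}^{(1)}| = 0.13219174 ≥ 2e-7
|T_{3}^{(3)} − T_{2}^{(2)}| = 0.00080257 ≥ 2e-7
|T_{4}^{(4)} − T_{3}^{(3)}| = 0.00000938 ≥ 2e-7
|T_{5}^{(5)} − T_{4}^{(4)}| = 0.00000004 < 2e-7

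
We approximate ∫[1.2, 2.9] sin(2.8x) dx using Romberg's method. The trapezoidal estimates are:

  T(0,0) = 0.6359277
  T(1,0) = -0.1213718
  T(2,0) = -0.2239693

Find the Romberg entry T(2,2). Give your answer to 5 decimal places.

Richardson extrapolation on the trapezoidal column (denominator 4−1=3):
T(1,1) = -0.1213718 + (-0.1213718 − 0.6359277)/3 = -0.3738050
T(2,1) = (4·(-0.2239693) − (-0.1213718)) / 3 = -0.2581685
T(2,2) = -0.2581685 + (-0.2581685 − (-0.3738050))/15 = -0.2504594

-0.25046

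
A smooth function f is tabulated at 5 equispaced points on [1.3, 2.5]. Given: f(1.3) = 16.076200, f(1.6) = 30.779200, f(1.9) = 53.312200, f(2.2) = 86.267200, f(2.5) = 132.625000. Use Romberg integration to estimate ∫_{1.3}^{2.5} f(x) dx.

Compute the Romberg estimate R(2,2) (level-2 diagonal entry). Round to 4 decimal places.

R(0,0) (trapezoid, 1 panel, h=1.2000): 89.220720
R(1,0) (trapezoid, 2 panels, h=0.6000): 76.597680
R(2,0) (trapezoid, 4 panels, h=0.3000): 73.412760
R(1,1) = 76.597680 + (76.597680 − 89.220720)/3 = 72.390000
R(2,1) = 73.412760 + (73.412760 − 76.597680)/3 = 72.351120
R(2,2) = 72.351120 + (72.351120 − 72.390000)/15 = 72.348528

72.3485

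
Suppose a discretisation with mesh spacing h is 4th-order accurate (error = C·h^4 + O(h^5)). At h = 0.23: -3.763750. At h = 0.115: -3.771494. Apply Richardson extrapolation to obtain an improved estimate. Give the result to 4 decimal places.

-3.7720

The leading error scales as h^4; refining by a factor of 2 reduces it by 2^4 = 16.
Extrapolated value = (16·A(h/2) − A(h)) / (16 − 1)
= (16·(-3.771494) − (-3.763750)) / 15
= -56.580154 / 15 = -3.772010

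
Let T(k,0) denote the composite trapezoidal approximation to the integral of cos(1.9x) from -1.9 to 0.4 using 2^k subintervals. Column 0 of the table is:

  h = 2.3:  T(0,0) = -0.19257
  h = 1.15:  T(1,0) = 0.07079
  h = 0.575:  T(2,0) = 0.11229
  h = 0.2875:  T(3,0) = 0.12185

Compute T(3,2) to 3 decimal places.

0.125

Richardson extrapolation on the trapezoidal column (denominator 4−1=3):
T(2,1) = 0.11229 + (0.11229 − 0.07079)/3 = 0.12612
T(3,1) = 0.12185 + (0.12185 − 0.11229)/3 = 0.12504
T(3,2) = 0.12504 + (0.12504 − 0.12612)/15 = 0.12497
(Column j=1 coincides with Simpson's rule on the same nodes.)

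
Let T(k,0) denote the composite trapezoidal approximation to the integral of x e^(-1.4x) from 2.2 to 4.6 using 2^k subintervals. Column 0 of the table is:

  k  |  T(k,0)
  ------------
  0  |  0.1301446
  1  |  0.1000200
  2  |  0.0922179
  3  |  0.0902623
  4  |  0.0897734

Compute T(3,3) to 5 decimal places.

0.08961

Richardson extrapolation on the trapezoidal column (denominator 4−1=3):
T(1,1) = 0.1000200 + (0.1000200 − 0.1301446)/3 = 0.0899785
T(2,1) = (4·0.0922179 − 0.1000200) / 3 = 0.0896172
T(3,1) = (4·0.0902623 − 0.0922179) / 3 = 0.0896104
T(2,2) = (16·0.0896172 − 0.0899785) / 15 = 0.0895931
T(3,2) = (16·0.0896104 − 0.0896172) / 15 = 0.0896099
T(3,3) = (64·0.0896099 − 0.0895931) / 63 = 0.0896102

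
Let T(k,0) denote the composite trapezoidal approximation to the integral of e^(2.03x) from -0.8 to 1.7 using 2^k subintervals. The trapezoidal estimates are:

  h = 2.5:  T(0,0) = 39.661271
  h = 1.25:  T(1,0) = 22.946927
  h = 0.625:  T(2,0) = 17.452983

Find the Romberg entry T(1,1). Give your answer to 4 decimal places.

Richardson extrapolation on the trapezoidal column (denominator 4−1=3):
T(1,1) = (4·22.946927 − 39.661271) / 3 = 17.375479

17.3755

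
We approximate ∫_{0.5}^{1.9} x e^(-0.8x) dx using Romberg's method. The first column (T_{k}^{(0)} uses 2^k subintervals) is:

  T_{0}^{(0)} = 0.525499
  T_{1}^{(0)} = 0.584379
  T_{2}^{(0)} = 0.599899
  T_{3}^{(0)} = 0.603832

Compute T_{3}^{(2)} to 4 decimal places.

Richardson extrapolation on the trapezoidal column (denominator 4−1=3):
T_{2}^{(1)} = (4·0.599899 − 0.584379) / 3 = 0.605072
T_{3}^{(1)} = 0.603832 + (0.603832 − 0.599899)/3 = 0.605143
T_{3}^{(2)} = (16·0.605143 − 0.605072) / 15 = 0.605148

0.6051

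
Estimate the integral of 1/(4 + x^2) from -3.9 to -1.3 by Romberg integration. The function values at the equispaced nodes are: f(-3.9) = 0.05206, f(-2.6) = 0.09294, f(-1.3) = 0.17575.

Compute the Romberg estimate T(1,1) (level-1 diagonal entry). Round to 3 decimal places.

0.260

T(0,0) (trapezoid, 1 panel, h=2.6000): 0.29615
T(1,0) (trapezoid, 2 panels, h=1.3000): 0.26890
T(1,1) = 0.26890 + (0.26890 − 0.29615)/3 = 0.25982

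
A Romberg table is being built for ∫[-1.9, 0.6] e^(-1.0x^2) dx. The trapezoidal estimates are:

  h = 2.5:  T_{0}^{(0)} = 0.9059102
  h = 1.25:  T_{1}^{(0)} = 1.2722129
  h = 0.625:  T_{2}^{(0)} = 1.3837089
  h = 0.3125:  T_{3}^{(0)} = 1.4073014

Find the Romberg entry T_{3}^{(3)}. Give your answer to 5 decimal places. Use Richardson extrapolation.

T_{1}^{(1)} = 1.2722129 + (1.2722129 − 0.9059102)/3 = 1.3943138
T_{2}^{(1)} = 1.3837089 + (1.3837089 − 1.2722129)/3 = 1.4208742
T_{3}^{(1)} = (4·1.4073014 − 1.3837089) / 3 = 1.4151656
T_{2}^{(2)} = 1.4208742 + (1.4208742 − 1.3943138)/15 = 1.4226449
T_{3}^{(2)} = (16·1.4151656 − 1.4208742) / 15 = 1.4147850
T_{3}^{(3)} = 1.4147850 + (1.4147850 − 1.4226449)/63 = 1.4146602

1.41466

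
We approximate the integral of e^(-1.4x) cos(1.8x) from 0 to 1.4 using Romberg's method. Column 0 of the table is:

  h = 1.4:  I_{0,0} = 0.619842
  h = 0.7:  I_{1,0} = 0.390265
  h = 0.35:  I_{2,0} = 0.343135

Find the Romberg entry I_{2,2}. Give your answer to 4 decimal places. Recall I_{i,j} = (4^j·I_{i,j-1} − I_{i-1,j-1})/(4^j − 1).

0.3283

Richardson extrapolation on the trapezoidal column (denominator 4−1=3):
I_{1,1} = 0.390265 + (0.390265 − 0.619842)/3 = 0.313739
I_{2,1} = 0.343135 + (0.343135 − 0.390265)/3 = 0.327425
I_{2,2} = (16·0.327425 − 0.313739) / 15 = 0.328337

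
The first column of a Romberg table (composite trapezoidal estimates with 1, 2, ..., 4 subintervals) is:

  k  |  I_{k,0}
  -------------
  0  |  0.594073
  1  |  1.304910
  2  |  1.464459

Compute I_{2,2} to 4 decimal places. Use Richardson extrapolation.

1.5160

I_{1,1} = (4·1.304910 − 0.594073) / 3 = 1.541856
I_{2,1} = (4·1.464459 − 1.304910) / 3 = 1.517642
I_{2,2} = (16·1.517642 − 1.541856) / 15 = 1.516028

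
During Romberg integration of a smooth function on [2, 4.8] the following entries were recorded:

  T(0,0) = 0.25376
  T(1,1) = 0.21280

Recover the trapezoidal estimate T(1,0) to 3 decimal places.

From T(1,1) = (4·T(1,0) − T(0,0))/3, solve for T(1,0):
4·T(1,0) = 3·0.21280 + 0.25376 = 0.89216
T(1,0) = 0.22304

0.223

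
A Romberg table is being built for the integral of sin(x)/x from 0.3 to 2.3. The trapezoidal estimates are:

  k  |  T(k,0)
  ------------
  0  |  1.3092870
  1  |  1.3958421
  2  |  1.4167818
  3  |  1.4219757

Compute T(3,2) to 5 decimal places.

Richardson extrapolation on the trapezoidal column (denominator 4−1=3):
T(2,1) = (4·1.4167818 − 1.3958421) / 3 = 1.4237617
T(3,1) = (4·1.4219757 − 1.4167818) / 3 = 1.4237070
T(3,2) = (16·1.4237070 − 1.4237617) / 15 = 1.4237034
(Column j=1 coincides with Simpson's rule on the same nodes.)

1.42370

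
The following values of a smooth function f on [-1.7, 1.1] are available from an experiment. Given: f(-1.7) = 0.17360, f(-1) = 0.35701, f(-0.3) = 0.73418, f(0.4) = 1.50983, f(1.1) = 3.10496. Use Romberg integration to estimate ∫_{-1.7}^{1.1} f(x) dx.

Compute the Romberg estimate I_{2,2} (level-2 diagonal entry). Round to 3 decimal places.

2.847

I_{0,0} (trapezoid, 1 panel, h=2.8000): 4.58998
I_{1,0} (trapezoid, 2 panels, h=1.4000): 3.32284
I_{2,0} (trapezoid, 4 panels, h=0.7000): 2.96821
I_{1,1} = 3.32284 + (3.32284 − 4.58998)/3 = 2.90046
I_{2,1} = 2.96821 + (2.96821 − 3.32284)/3 = 2.85000
I_{2,2} = 2.85000 + (2.85000 − 2.90046)/15 = 2.84664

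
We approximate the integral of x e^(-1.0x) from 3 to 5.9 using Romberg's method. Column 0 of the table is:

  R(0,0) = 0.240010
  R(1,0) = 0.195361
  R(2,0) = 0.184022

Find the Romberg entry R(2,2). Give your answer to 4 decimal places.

R(1,1) = (4·0.195361 − 0.240010) / 3 = 0.180478
R(2,1) = 0.184022 + (0.184022 − 0.195361)/3 = 0.180242
R(2,2) = (16·0.180242 − 0.180478) / 15 = 0.180226

0.1802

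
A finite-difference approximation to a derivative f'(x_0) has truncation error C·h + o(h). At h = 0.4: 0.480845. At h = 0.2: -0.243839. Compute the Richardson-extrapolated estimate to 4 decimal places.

-0.9685

The leading error scales as h; refining by a factor of 2 reduces it by 2^1 = 2.
Extrapolated value = (2·A(h/2) − A(h)) / (2 − 1)
= (2·(-0.243839) − 0.480845) / 1
= -0.968523 / 1 = -0.968523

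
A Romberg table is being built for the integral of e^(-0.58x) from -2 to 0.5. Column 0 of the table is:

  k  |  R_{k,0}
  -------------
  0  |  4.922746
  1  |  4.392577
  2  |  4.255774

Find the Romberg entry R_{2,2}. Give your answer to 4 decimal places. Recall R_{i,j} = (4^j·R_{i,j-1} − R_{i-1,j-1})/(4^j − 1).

Richardson extrapolation on the trapezoidal column (denominator 4−1=3):
R_{1,1} = (4·4.392577 − 4.922746) / 3 = 4.215854
R_{2,1} = 4.255774 + (4.255774 − 4.392577)/3 = 4.210173
R_{2,2} = 4.210173 + (4.210173 − 4.215854)/15 = 4.209794

4.2098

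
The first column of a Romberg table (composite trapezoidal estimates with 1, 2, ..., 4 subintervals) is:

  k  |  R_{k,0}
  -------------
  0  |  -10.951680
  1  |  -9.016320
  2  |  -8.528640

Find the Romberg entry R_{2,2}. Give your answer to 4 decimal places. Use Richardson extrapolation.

-8.3657

Richardson extrapolation on the trapezoidal column (denominator 4−1=3):
R_{1,1} = (4·(-9.016320) − (-10.951680)) / 3 = -8.371200
R_{2,1} = (4·(-8.528640) − (-9.016320)) / 3 = -8.366080
R_{2,2} = (16·(-8.366080) − (-8.371200)) / 15 = -8.365739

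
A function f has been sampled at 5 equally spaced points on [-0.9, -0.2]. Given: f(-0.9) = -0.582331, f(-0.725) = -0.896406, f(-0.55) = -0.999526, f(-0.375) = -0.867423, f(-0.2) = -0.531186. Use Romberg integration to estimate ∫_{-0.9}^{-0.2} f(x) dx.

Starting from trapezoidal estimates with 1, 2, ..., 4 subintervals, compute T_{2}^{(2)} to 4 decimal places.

T_{0}^{(0)} (trapezoid, 1 panel, h=0.7000): -0.389731
T_{1}^{(0)} (trapezoid, 2 panels, h=0.3500): -0.544700
T_{2}^{(0)} (trapezoid, 4 panels, h=0.1750): -0.581020
T_{1}^{(1)} = -0.544700 + (-0.544700 − (-0.389731))/3 = -0.596356
T_{2}^{(1)} = -0.581020 + (-0.581020 − (-0.544700))/3 = -0.593127
T_{2}^{(2)} = -0.593127 + (-0.593127 − (-0.596356))/15 = -0.592912

-0.5929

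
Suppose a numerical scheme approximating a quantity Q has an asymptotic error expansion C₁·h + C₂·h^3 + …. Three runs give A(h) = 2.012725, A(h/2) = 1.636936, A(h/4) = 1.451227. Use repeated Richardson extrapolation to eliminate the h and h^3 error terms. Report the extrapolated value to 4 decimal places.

First eliminate the h term (factor 2^1 = 2):
  B₁ = (2·1.636936 − 2.012725)/1 = 1.261147
  B₂ = (2·1.451227 − 1.636936)/1 = 1.265518
Then eliminate the h^3 term (factor 2^3 = 8):
  (8·1.265518 − 1.261147)/7 = 1.266142

1.2661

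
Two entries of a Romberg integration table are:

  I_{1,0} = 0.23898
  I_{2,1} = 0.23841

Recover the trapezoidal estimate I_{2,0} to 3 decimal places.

From I_{2,1} = (4·I_{2,0} − I_{1,0})/3, solve for I_{2,0}:
4·I_{2,0} = 3·0.23841 + 0.23898 = 0.95421
I_{2,0} = 0.23855

0.239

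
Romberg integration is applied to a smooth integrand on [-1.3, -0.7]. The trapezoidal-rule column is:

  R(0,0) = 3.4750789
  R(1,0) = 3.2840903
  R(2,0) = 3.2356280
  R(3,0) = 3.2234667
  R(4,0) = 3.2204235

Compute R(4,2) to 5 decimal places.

R(3,1) = 3.2234667 + (3.2234667 − 3.2356280)/3 = 3.2194129
R(4,1) = (4·3.2204235 − 3.2234667) / 3 = 3.2194091
R(4,2) = 3.2194091 + (3.2194091 − 3.2194129)/15 = 3.2194088

3.21941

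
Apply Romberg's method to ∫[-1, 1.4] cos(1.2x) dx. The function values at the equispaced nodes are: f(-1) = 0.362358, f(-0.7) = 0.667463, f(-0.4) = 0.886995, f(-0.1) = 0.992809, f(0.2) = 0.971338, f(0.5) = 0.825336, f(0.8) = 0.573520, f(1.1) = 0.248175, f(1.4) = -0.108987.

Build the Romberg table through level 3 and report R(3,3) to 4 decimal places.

1.6051

R(0,0) (trapezoid, 1 panel, h=2.4000): 0.304045
R(1,0) (trapezoid, 2 panels, h=1.2000): 1.317628
R(2,0) (trapezoid, 4 panels, h=0.6000): 1.535123
R(3,0) (trapezoid, 8 panels, h=0.3000): 1.587696
R(1,1) = 1.317628 + (1.317628 − 0.304045)/3 = 1.655489
R(2,1) = 1.535123 + (1.535123 − 1.317628)/3 = 1.607621
R(3,1) = 1.587696 + (1.587696 − 1.535123)/3 = 1.605220
R(2,2) = 1.607621 + (1.607621 − 1.655489)/15 = 1.604430
R(3,2) = 1.605220 + (1.605220 − 1.607621)/15 = 1.605060
R(3,3) = 1.605060 + (1.605060 − 1.604430)/63 = 1.605070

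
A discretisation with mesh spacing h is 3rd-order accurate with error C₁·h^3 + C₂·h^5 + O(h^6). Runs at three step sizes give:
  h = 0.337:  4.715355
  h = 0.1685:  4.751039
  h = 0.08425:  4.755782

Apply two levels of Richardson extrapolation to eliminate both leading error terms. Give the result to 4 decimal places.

First eliminate the h^3 term (factor 2^3 = 8):
  B₁ = (8·4.751039 − 4.715355)/7 = 4.756137
  B₂ = (8·4.755782 − 4.751039)/7 = 4.756460
Then eliminate the h^5 term (factor 2^5 = 32):
  (32·4.756460 − 4.756137)/31 = 4.756470

4.7565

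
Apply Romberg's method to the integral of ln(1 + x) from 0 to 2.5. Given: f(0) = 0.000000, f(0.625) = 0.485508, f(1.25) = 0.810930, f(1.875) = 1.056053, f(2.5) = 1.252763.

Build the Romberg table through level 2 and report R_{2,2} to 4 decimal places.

R_{0,0} (trapezoid, 1 panel, h=2.5000): 1.565954
R_{1,0} (trapezoid, 2 panels, h=1.2500): 1.796639
R_{2,0} (trapezoid, 4 panels, h=0.6250): 1.861795
R_{1,1} = 1.796639 + (1.796639 − 1.565954)/3 = 1.873534
R_{2,1} = 1.861795 + (1.861795 − 1.796639)/3 = 1.883514
R_{2,2} = 1.883514 + (1.883514 − 1.873534)/15 = 1.884179

1.8842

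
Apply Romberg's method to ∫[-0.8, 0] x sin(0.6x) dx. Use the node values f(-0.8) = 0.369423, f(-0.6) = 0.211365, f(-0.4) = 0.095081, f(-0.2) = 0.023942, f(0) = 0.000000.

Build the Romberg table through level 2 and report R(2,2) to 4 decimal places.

R(0,0) (trapezoid, 1 panel, h=0.8000): 0.147769
R(1,0) (trapezoid, 2 panels, h=0.4000): 0.111917
R(2,0) (trapezoid, 4 panels, h=0.2000): 0.103020
R(1,1) = 0.111917 + (0.111917 − 0.147769)/3 = 0.099966
R(2,1) = 0.103020 + (0.103020 − 0.111917)/3 = 0.100054
R(2,2) = 0.100054 + (0.100054 − 0.099966)/15 = 0.100060

0.1001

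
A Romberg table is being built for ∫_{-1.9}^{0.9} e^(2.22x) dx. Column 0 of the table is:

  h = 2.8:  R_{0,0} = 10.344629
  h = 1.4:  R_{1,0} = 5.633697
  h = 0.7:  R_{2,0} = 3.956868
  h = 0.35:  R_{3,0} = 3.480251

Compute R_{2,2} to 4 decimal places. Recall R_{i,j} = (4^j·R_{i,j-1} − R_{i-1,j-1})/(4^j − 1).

3.3536

Richardson extrapolation on the trapezoidal column (denominator 4−1=3):
R_{1,1} = 5.633697 + (5.633697 − 10.344629)/3 = 4.063386
R_{2,1} = 3.956868 + (3.956868 − 5.633697)/3 = 3.397925
R_{2,2} = (16·3.397925 − 4.063386) / 15 = 3.353561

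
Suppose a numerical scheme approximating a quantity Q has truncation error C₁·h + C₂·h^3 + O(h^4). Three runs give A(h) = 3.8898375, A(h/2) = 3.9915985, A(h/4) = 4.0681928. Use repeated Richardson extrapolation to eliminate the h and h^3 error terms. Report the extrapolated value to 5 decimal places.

4.15213

First eliminate the h term (factor 2^1 = 2):
  B₁ = (2·3.9915985 − 3.8898375)/1 = 4.0933595
  B₂ = (2·4.0681928 − 3.9915985)/1 = 4.1447871
Then eliminate the h^3 term (factor 2^3 = 8):
  (8·4.1447871 − 4.0933595)/7 = 4.1521339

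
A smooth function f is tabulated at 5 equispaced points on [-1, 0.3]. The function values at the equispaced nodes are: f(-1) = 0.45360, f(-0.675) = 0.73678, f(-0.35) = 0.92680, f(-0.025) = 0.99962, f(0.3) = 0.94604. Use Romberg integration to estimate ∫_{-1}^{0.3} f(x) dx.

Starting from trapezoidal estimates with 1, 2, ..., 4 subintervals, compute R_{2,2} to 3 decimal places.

1.105

R_{0,0} (trapezoid, 1 panel, h=1.3000): 0.90977
R_{1,0} (trapezoid, 2 panels, h=0.6500): 1.05730
R_{2,0} (trapezoid, 4 panels, h=0.3250): 1.09298
R_{1,1} = 1.05730 + (1.05730 − 0.90977)/3 = 1.10648
R_{2,1} = 1.09298 + (1.09298 − 1.05730)/3 = 1.10487
R_{2,2} = 1.10487 + (1.10487 − 1.10648)/15 = 1.10476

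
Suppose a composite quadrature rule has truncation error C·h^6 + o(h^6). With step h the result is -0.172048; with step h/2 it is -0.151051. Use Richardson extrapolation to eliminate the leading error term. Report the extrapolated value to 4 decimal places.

The leading error scales as h^6; refining by a factor of 2 reduces it by 2^6 = 64.
Extrapolated value = (64·A(h/2) − A(h)) / (64 − 1)
= (64·(-0.151051) − (-0.172048)) / 63
= -9.495216 / 63 = -0.150718

-0.1507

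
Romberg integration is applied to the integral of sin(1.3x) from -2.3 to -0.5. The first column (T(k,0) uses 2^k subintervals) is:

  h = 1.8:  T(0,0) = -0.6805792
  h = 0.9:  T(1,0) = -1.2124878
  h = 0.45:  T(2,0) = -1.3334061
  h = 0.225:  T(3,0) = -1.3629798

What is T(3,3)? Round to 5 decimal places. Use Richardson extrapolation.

Richardson extrapolation on the trapezoidal column (denominator 4−1=3):
T(1,1) = (4·(-1.2124878) − (-0.6805792)) / 3 = -1.3897907
T(2,1) = (4·(-1.3334061) − (-1.2124878)) / 3 = -1.3737122
T(3,1) = (4·(-1.3629798) − (-1.3334061)) / 3 = -1.3728377
T(2,2) = (16·(-1.3737122) − (-1.3897907)) / 15 = -1.3726403
T(3,2) = (16·(-1.3728377) − (-1.3737122)) / 15 = -1.3727794
T(3,3) = -1.3727794 + (-1.3727794 − (-1.3726403))/63 = -1.3727816

-1.37278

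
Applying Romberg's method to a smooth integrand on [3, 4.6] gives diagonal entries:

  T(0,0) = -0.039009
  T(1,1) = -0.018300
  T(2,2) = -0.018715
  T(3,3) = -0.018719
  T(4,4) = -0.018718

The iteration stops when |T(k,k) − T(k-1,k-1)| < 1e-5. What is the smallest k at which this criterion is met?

|T(1,1) − T(0,0)| = 0.020709 ≥ 1e-5
|T(2,2) − T(1,1)| = 0.000415 ≥ 1e-5
|T(3,3) − T(2,2)| = 0.000004 < 1e-5

k = 3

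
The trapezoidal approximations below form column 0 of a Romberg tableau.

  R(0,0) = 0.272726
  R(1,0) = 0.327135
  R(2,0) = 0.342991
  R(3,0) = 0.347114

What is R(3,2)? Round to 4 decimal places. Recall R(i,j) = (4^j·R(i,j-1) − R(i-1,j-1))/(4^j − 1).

0.3485

Richardson extrapolation on the trapezoidal column (denominator 4−1=3):
R(2,1) = 0.342991 + (0.342991 − 0.327135)/3 = 0.348276
R(3,1) = 0.347114 + (0.347114 − 0.342991)/3 = 0.348488
R(3,2) = (16·0.348488 − 0.348276) / 15 = 0.348502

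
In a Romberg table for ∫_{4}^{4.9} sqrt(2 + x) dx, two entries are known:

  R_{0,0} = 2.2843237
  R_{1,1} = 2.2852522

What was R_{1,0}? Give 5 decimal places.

2.28502

From R_{1,1} = (4·R_{1,0} − R_{0,0})/3, solve for R_{1,0}:
4·R_{1,0} = 3·2.2852522 + 2.2843237 = 9.1400803
R_{1,0} = 2.2850201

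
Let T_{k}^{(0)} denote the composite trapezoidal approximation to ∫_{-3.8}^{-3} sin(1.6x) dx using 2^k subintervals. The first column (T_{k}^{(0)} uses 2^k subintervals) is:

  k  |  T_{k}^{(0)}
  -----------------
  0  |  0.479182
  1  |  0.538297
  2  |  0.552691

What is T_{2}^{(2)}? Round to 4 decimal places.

T_{1}^{(1)} = 0.538297 + (0.538297 − 0.479182)/3 = 0.558002
T_{2}^{(1)} = 0.552691 + (0.552691 − 0.538297)/3 = 0.557489
T_{2}^{(2)} = 0.557489 + (0.557489 − 0.558002)/15 = 0.557455
(Column j=1 coincides with Simpson's rule on the same nodes.)

0.5575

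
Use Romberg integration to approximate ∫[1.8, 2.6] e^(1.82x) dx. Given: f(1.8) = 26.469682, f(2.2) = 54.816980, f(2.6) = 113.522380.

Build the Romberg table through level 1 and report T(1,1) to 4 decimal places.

T(0,0) (trapezoid, 1 panel, h=0.8000): 55.996825
T(1,0) (trapezoid, 2 panels, h=0.4000): 49.925204
T(1,1) = 49.925204 + (49.925204 − 55.996825)/3 = 47.901330

47.9013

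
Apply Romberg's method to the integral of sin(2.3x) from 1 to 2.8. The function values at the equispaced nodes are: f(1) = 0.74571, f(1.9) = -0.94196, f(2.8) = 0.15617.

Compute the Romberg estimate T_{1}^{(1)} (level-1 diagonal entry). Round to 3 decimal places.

T_{0}^{(0)} (trapezoid, 1 panel, h=1.8000): 0.81169
T_{1}^{(0)} (trapezoid, 2 panels, h=0.9000): -0.44192
T_{1}^{(1)} = -0.44192 + (-0.44192 − 0.81169)/3 = -0.85979

-0.860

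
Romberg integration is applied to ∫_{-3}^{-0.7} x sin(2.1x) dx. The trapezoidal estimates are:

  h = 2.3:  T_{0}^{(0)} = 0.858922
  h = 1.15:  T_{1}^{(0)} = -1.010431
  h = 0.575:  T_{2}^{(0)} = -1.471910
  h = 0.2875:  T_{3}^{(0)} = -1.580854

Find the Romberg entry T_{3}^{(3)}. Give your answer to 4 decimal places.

-1.6165

T_{1}^{(1)} = (4·(-1.010431) − 0.858922) / 3 = -1.633549
T_{2}^{(1)} = (4·(-1.471910) − (-1.010431)) / 3 = -1.625736
T_{3}^{(1)} = (4·(-1.580854) − (-1.471910)) / 3 = -1.617169
T_{2}^{(2)} = -1.625736 + (-1.625736 − (-1.633549))/15 = -1.625215
T_{3}^{(2)} = (16·(-1.617169) − (-1.625736)) / 15 = -1.616598
T_{3}^{(3)} = (64·(-1.616598) − (-1.625215)) / 63 = -1.616461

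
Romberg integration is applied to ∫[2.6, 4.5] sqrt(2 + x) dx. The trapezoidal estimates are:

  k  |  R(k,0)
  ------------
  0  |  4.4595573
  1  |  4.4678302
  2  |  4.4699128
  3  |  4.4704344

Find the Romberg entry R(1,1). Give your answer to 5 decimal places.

4.47059

R(1,1) = (4·4.4678302 − 4.4595573) / 3 = 4.4705878
(Column j=1 coincides with Simpson's rule on the same nodes.)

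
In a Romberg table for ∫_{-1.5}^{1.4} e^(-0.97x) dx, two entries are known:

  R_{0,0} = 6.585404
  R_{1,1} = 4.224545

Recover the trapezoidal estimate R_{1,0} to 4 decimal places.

From R_{1,1} = (4·R_{1,0} − R_{0,0})/3, solve for R_{1,0}:
4·R_{1,0} = 3·4.224545 + 6.585404 = 19.259039
R_{1,0} = 4.814760

4.8148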